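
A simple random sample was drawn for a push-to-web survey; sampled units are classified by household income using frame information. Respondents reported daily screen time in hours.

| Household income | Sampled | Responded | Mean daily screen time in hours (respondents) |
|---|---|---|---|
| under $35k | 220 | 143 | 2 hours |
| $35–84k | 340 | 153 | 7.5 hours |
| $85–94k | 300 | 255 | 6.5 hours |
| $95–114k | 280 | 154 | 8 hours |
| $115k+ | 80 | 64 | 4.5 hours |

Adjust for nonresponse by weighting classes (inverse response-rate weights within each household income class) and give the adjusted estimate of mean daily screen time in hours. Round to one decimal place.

6.2

Response rates by class: under $35k 143/220 = 65%, $35–84k 153/340 = 45%, $85–94k 255/300 = 85%, $95–114k 154/280 = 55%, $115k+ 64/80 = 80%.
Each respondent's weight = sampled/responded in their class; summing within a class gives n_sampled, so:
  under $35k: 220 × 2 = 440
  $35–84k: 340 × 7.5 = 2550
  $85–94k: 300 × 6.5 = 1950
  $95–114k: 280 × 8 = 2240
  $115k+: 80 × 4.5 = 360
Adjusted estimate = 7540 / 1,220 = 6.18033 → 6.2.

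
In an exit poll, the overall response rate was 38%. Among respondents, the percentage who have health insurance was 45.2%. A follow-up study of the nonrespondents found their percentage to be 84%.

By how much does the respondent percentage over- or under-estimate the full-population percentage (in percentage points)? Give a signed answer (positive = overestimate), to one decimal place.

-24.1 percentage points

Nonresponse fraction = 1 − 0.38 = 0.62.
Bias = (nonresponse fraction) × (respondent percentage − nonrespondent percentage)
     = 0.62 × (45.2 − 84) = 0.62 × -38.8 = -24.056.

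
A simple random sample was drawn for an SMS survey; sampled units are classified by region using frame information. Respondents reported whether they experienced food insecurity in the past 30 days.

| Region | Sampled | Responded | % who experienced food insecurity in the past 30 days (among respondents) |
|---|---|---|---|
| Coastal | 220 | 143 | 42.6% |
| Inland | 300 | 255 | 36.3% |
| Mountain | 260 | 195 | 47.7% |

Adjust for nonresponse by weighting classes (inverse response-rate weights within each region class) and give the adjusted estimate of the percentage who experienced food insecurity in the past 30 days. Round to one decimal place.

41.9%

Response rates by class: Coastal 143/220 = 65%, Inland 255/300 = 85%, Mountain 195/260 = 75%.
Each respondent's weight = sampled/responded in their class; summing within a class gives n_sampled, so:
  Coastal: 220 × 42.6 = 9372
  Inland: 300 × 36.3 = 10,890
  Mountain: 260 × 47.7 = 12,402
Adjusted estimate = 32,664 / 780 = 41.8769 → 41.9%.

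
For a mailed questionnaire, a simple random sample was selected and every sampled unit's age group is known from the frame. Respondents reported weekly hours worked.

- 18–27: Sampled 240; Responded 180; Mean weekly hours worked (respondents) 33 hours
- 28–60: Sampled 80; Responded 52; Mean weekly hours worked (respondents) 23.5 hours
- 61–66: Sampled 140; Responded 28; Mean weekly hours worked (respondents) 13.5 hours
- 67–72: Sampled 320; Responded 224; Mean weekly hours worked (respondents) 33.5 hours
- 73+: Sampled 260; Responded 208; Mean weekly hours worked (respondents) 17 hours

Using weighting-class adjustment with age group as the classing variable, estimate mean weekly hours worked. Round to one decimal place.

Response rates by class: 18–27 180/240 = 75%, 28–60 52/80 = 65%, 61–66 28/140 = 20%, 67–72 224/320 = 70%, 73+ 208/260 = 80%.
Inverse-response-rate weighting restores each class to its sampled count, so class totals weight by n_sampled:
  18–27: 240 × 33 = 7920
  28–60: 80 × 23.5 = 1880
  61–66: 140 × 13.5 = 1890
  67–72: 320 × 33.5 = 10,720
  73+: 260 × 17 = 4420
Adjusted estimate = 26,830 / 1,040 = 25.7981 → 25.8.

25.8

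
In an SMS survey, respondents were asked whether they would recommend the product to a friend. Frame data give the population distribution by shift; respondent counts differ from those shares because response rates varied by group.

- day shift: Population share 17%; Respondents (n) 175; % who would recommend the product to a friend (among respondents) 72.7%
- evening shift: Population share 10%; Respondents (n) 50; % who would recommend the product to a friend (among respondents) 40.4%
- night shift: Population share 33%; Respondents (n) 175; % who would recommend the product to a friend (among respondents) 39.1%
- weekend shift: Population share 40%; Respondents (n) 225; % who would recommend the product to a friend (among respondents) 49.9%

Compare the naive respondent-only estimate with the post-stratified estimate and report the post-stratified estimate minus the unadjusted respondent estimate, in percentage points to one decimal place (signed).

-3.2 percentage points

Naive respondent-only estimate (weights = respondent counts):
  (175/625)×72.7 + (50/625)×40.4 + (175/625)×39.1 + (225/625)×49.9 = 52.5%
Reweighting by population shift shares:
  0.17×72.7 + 0.1×40.4 + 0.33×39.1 + 0.4×49.9 = 49.262%
Difference = 49.262 − 52.5 = -3.238 pp.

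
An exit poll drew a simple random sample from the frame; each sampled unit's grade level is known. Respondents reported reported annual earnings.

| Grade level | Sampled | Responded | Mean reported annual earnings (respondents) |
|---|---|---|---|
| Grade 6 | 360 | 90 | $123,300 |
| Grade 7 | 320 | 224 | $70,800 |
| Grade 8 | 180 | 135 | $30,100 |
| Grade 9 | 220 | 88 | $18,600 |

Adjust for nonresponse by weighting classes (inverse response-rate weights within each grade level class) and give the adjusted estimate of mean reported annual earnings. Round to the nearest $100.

Class response rates: Grade 6 90/360 = 25%, Grade 7 224/320 = 70%, Grade 8 135/180 = 75%, Grade 9 88/220 = 40%.
Inverse-response-rate weighting restores each class to its sampled count, so class totals weight by n_sampled:
  Grade 6: 360 × 123,300 = 44,388,000
  Grade 7: 320 × 70,800 = 22,656,000
  Grade 8: 180 × 30,100 = 5,418,000
  Grade 9: 220 × 18,600 = 4,092,000
Adjusted estimate = 76,554,000 / 1,080 = 70883.3 → $70,900.

$70,900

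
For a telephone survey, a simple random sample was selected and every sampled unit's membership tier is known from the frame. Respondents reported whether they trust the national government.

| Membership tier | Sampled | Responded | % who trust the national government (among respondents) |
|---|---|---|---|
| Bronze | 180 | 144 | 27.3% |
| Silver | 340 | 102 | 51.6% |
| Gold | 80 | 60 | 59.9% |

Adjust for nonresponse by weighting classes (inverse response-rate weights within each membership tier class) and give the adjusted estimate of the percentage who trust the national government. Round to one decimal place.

45.4%

Response rates by class: Bronze 144/180 = 80%, Silver 102/340 = 30%, Gold 60/80 = 75%.
Inverse-response-rate weighting restores each class to its sampled count, so class totals weight by n_sampled:
  Bronze: 180 × 27.3 = 4914
  Silver: 340 × 51.6 = 17,544
  Gold: 80 × 59.9 = 4792
Adjusted estimate = 27,250 / 600 = 45.4167 → 45.4%.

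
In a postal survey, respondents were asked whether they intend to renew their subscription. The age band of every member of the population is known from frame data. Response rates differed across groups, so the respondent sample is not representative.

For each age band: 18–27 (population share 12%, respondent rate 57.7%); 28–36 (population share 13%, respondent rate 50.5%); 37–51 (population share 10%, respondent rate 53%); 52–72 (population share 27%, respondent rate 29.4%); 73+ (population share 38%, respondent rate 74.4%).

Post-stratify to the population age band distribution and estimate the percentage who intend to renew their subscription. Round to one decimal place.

55.0%

Post-stratification weights by population share, not respondent share:
  18–27: 0.12 × 57.7 = 6.924
  28–36: 0.13 × 50.5 = 6.565
  37–51: 0.1 × 53 = 5.3
  52–72: 0.27 × 29.4 = 7.938
  73+: 0.38 × 74.4 = 28.272
Post-stratified estimate = 54.999 → 55.0%.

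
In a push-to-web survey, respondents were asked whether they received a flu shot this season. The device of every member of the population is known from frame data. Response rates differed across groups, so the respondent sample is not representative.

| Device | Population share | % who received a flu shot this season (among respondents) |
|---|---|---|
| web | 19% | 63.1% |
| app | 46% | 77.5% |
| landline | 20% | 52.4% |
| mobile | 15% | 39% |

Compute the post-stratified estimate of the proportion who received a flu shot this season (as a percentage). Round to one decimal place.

64.0%

Post-stratification weights by population share, not respondent share:
  web: 0.19 × 63.1 = 11.989
  app: 0.46 × 77.5 = 35.65
  landline: 0.2 × 52.4 = 10.48
  mobile: 0.15 × 39 = 5.85
Post-stratified estimate = 63.969 → 64.0%.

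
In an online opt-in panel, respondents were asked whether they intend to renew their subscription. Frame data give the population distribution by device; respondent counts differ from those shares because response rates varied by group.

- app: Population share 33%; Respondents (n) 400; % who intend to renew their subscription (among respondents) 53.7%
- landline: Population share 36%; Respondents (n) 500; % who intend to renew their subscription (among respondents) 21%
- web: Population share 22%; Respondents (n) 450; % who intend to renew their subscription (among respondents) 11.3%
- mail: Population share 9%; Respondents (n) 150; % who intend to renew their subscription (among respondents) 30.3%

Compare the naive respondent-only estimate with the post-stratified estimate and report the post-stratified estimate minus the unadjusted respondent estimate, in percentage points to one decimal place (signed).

Naive respondent-only estimate (weights = respondent counts):
  (400/1500)×53.7 + (500/1500)×21 + (450/1500)×11.3 + (150/1500)×30.3 = 27.74%
Reweighting by population device shares:
  0.33×53.7 + 0.36×21 + 0.22×11.3 + 0.09×30.3 = 30.494%
Difference = 30.494 − 27.74 = 2.754 pp.

+2.8 percentage points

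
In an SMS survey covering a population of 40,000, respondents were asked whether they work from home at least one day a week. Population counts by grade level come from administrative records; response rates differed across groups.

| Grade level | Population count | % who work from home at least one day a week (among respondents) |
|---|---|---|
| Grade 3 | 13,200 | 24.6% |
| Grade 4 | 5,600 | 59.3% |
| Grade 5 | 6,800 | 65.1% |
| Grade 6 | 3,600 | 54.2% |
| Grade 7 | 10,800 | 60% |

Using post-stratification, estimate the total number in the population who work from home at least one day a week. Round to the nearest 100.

Apply each group's respondent rate to its population count:
  Grade 3: 13,200 × 24.6% = 3247.2
  Grade 4: 5,600 × 59.3% = 3320.8
  Grade 5: 6,800 × 65.1% = 4426.8
  Grade 6: 3,600 × 54.2% = 1951.2
  Grade 7: 10,800 × 60% = 6480
Estimated total = 19,426 → 19,400.

19,400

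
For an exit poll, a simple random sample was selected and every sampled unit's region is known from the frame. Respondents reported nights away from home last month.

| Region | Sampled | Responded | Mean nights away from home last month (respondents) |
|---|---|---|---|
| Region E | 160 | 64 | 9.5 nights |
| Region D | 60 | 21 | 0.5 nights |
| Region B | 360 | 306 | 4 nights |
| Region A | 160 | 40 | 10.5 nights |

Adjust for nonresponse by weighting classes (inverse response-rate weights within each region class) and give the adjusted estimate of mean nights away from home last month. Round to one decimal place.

Class response rates: Region E 64/160 = 40%, Region D 21/60 = 35%, Region B 306/360 = 85%, Region A 40/160 = 25%.
Each respondent's weight = sampled/responded in their class; summing within a class gives n_sampled, so:
  Region E: 160 × 9.5 = 1520
  Region D: 60 × 0.5 = 30
  Region B: 360 × 4 = 1440
  Region A: 160 × 10.5 = 1680
Adjusted estimate = 4670 / 740 = 6.31081 → 6.3.

6.3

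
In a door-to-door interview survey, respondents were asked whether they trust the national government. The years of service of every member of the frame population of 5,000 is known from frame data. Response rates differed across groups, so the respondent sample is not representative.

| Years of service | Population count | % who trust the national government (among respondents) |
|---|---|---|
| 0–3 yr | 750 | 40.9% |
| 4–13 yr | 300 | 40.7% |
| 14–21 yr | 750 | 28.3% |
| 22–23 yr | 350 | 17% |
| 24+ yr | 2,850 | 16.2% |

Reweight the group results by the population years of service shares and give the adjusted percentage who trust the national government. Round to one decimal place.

Reweight to the known years of service distribution:
  0–3 yr: (750/5,000) × 40.9 = 6.135
  4–13 yr: (300/5,000) × 40.7 = 2.442
  14–21 yr: (750/5,000) × 28.3 = 4.245
  22–23 yr: (350/5,000) × 17 = 1.19
  24+ yr: (2,850/5,000) × 16.2 = 9.234
Post-stratified estimate = 23.246 → 23.2%.

23.2%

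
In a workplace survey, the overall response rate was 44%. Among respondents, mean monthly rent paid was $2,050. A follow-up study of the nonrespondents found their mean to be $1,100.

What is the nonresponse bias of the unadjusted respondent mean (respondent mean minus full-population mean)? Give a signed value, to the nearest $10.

Nonresponse fraction = 1 − 0.44 = 0.56.
Bias = (nonresponse fraction) × (respondent mean − nonrespondent mean)
     = 0.56 × (2050 − 1100) = 0.56 × 950 = 532.

+$530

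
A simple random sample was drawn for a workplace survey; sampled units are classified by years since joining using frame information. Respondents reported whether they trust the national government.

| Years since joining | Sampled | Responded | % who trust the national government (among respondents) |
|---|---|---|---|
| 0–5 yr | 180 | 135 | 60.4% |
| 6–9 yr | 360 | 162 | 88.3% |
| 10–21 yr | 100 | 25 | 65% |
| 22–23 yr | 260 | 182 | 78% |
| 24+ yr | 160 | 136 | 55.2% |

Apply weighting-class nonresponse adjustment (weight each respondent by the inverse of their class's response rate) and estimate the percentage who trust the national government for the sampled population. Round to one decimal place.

73.8%

Response rates by class: 0–5 yr 135/180 = 75%, 6–9 yr 162/360 = 45%, 10–21 yr 25/100 = 25%, 22–23 yr 182/260 = 70%, 24+ yr 136/160 = 85%.
Inverse-response-rate weighting restores each class to its sampled count, so class totals weight by n_sampled:
  0–5 yr: 180 × 60.4 = 10,872
  6–9 yr: 360 × 88.3 = 31,788
  10–21 yr: 100 × 65 = 6500
  22–23 yr: 260 × 78 = 20,280
  24+ yr: 160 × 55.2 = 8832
Adjusted estimate = 78,272 / 1,060 = 73.8415 → 73.8%.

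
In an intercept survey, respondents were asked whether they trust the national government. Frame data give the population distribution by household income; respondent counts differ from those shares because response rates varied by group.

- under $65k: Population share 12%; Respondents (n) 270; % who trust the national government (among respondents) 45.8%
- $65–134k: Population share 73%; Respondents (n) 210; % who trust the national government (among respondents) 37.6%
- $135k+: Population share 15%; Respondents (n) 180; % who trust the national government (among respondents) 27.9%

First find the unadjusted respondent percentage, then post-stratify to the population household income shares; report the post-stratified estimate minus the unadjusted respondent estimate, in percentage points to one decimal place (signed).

-1.2 percentage points

Naive respondent-only estimate (weights = respondent counts):
  (270/660)×45.8 + (210/660)×37.6 + (180/660)×27.9 = 38.3091%
Post-stratified estimate weights by population shares:
  0.12×45.8 + 0.73×37.6 + 0.15×27.9 = 37.129%
Difference = 37.129 − 38.3091 = -1.1801 pp.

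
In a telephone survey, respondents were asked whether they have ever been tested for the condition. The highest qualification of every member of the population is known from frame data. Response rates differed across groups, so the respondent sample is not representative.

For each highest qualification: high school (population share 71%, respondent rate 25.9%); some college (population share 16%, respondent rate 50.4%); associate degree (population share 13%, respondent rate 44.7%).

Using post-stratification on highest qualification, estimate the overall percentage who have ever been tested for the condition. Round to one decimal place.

Each cell contributes population-share × respondent value:
  high school: 0.71 × 25.9 = 18.389
  some college: 0.16 × 50.4 = 8.064
  associate degree: 0.13 × 44.7 = 5.811
Post-stratified estimate = 32.264 → 32.3%.

32.3%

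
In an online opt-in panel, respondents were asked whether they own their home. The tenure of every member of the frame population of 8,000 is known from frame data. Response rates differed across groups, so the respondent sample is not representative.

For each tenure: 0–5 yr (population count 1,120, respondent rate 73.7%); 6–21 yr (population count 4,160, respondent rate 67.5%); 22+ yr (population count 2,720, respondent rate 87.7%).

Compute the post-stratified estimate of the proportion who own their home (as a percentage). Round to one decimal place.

Post-stratification weights by population share, not respondent share:
  0–5 yr: (1,120/8,000) × 73.7 = 10.318
  6–21 yr: (4,160/8,000) × 67.5 = 35.1
  22+ yr: (2,720/8,000) × 87.7 = 29.818
Post-stratified estimate = 75.236 → 75.2%.

75.2%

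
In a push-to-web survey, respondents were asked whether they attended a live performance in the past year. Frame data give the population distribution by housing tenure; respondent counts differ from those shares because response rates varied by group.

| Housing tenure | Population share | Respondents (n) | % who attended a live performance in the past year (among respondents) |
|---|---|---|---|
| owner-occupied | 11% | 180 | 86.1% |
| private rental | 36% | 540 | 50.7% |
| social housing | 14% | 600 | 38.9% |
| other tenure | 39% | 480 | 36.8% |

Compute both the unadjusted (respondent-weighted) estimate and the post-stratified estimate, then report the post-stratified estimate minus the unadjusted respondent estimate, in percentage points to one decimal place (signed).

+0.9 percentage points

Naive respondent-only estimate (weights = respondent counts):
  (180/1800)×86.1 + (540/1800)×50.7 + (600/1800)×38.9 + (480/1800)×36.8 = 46.6%
Post-stratifying to population shares instead:
  0.11×86.1 + 0.36×50.7 + 0.14×38.9 + 0.39×36.8 = 47.521%
Difference = 47.521 − 46.6 = 0.921 pp.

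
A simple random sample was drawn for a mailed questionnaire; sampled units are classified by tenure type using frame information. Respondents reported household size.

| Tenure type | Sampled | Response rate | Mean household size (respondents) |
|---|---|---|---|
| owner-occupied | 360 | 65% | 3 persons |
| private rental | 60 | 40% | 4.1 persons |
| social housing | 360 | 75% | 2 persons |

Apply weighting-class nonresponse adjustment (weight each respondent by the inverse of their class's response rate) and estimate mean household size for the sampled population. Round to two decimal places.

Inverse-response-rate weighting restores each class to its sampled count, so class totals weight by n_sampled:
  owner-occupied: 360 × 3 = 1080
  private rental: 60 × 4.1 = 246
  social housing: 360 × 2 = 720
Adjusted estimate = 2046 / 780 = 2.62308 → 2.62.

2.62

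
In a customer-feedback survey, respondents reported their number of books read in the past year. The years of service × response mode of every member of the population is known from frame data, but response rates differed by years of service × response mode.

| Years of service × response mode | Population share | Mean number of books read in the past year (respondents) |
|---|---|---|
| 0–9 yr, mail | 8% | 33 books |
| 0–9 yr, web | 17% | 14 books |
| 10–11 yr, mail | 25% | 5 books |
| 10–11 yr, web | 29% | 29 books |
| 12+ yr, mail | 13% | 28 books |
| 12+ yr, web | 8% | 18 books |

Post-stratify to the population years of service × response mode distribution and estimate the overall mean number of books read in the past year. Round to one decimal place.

Weight each group's respondent value by its population share:
  0–9 yr, mail: 0.08 × 33 = 2.64
  0–9 yr, web: 0.17 × 14 = 2.38
  10–11 yr, mail: 0.25 × 5 = 1.25
  10–11 yr, web: 0.29 × 29 = 8.41
  12+ yr, mail: 0.13 × 28 = 3.64
  12+ yr, web: 0.08 × 18 = 1.44
Post-stratified estimate = 19.76 → 19.8.

19.8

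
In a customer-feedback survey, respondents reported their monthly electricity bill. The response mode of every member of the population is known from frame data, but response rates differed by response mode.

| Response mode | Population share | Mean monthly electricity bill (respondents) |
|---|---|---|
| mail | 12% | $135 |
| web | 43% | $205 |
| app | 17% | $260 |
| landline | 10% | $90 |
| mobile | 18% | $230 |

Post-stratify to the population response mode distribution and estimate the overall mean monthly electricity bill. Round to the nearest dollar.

$199

Post-stratification weights by population share, not respondent share:
  mail: 0.12 × 135 = 16.2
  web: 0.43 × 205 = 88.15
  app: 0.17 × 260 = 44.2
  landline: 0.1 × 90 = 9
  mobile: 0.18 × 230 = 41.4
Post-stratified estimate = 198.95 → $199.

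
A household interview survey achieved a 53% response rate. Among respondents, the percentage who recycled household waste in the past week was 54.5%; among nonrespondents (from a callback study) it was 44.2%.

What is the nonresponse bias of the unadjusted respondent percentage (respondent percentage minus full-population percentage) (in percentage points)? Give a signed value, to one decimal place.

+4.8 percentage points

Nonresponse fraction = 1 − 0.53 = 0.47.
Bias = (nonresponse fraction) × (respondent percentage − nonrespondent percentage)
     = 0.47 × (54.5 − 44.2) = 0.47 × 10.3 = 4.841.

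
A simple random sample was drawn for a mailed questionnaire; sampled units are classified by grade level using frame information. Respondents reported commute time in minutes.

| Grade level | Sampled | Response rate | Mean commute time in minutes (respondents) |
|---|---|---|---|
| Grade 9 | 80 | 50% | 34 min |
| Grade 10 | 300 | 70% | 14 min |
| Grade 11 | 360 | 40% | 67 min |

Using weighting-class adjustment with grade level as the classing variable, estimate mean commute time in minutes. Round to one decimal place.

41.9

With weight = n_sampled/n_responded per class, the weighted class total is n_sampled:
  Grade 9: 80 × 34 = 2720
  Grade 10: 300 × 14 = 4200
  Grade 11: 360 × 67 = 24,120
Adjusted estimate = 31,040 / 740 = 41.9459 → 41.9.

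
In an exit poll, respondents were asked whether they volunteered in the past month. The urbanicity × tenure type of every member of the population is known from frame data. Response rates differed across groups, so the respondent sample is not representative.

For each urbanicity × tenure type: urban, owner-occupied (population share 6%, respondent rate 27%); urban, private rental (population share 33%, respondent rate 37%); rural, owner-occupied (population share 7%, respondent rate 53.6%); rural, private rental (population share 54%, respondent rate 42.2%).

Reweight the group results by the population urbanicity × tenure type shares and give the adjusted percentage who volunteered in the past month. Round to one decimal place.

Post-stratification weights by population share, not respondent share:
  urban, owner-occupied: 0.06 × 27 = 1.62
  urban, private rental: 0.33 × 37 = 12.21
  rural, owner-occupied: 0.07 × 53.6 = 3.752
  rural, private rental: 0.54 × 42.2 = 22.788
Post-stratified estimate = 40.37 → 40.4%.

40.4%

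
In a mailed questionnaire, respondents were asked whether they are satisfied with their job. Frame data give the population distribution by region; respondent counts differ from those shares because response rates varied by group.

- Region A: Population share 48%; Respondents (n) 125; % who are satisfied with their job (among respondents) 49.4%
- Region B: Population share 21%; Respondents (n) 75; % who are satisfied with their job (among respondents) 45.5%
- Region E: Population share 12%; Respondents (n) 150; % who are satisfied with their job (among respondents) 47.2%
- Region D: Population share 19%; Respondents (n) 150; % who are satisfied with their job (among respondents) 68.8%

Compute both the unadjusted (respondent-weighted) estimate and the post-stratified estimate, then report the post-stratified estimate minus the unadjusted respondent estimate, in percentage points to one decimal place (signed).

-2.0 percentage points

Unadjusted (pooled respondent) estimate weights by respondent counts:
  (125/500)×49.4 + (75/500)×45.5 + (150/500)×47.2 + (150/500)×68.8 = 53.975%
Post-stratifying to population shares instead:
  0.48×49.4 + 0.21×45.5 + 0.12×47.2 + 0.19×68.8 = 52.003%
Difference = 52.003 − 53.975 = -1.972 pp.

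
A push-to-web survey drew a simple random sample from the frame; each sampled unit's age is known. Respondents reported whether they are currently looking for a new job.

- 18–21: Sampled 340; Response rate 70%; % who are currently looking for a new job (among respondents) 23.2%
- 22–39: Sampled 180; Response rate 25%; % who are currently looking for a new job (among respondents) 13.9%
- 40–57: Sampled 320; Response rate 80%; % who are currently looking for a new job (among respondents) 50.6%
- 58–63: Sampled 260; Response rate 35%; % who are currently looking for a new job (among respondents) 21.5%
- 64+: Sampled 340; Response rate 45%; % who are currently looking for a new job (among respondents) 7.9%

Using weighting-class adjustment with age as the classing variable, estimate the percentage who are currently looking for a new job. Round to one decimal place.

Weighting each respondent by the inverse class response rate inflates each class back to its sampled size, so the class weight is n_sampled:
  18–21: 340 × 23.2 = 7888
  22–39: 180 × 13.9 = 2502
  40–57: 320 × 50.6 = 16,192
  58–63: 260 × 21.5 = 5590
  64+: 340 × 7.9 = 2686
Adjusted estimate = 34,858 / 1,440 = 24.2069 → 24.2%.

24.2%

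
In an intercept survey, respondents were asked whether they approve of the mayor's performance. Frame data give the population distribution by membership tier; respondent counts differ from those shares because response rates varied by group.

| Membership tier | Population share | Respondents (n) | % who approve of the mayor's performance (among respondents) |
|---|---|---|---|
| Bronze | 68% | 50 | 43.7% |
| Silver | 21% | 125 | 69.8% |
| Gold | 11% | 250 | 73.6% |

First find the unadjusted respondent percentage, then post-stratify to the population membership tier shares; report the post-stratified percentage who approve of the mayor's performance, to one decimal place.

Unadjusted (pooled respondent) estimate weights by respondent counts:
  (50/425)×43.7 + (125/425)×69.8 + (250/425)×73.6 = 68.9647%
Post-stratified estimate weights by population shares:
  0.68×43.7 + 0.21×69.8 + 0.11×73.6 = 52.47%

52.5%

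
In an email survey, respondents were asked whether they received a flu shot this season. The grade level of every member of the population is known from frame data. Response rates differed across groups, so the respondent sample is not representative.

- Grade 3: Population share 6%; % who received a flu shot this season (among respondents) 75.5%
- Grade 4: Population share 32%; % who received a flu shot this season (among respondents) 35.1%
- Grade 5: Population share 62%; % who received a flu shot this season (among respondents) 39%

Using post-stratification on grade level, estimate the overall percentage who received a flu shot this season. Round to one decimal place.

Weight each group's respondent value by its population share:
  Grade 3: 0.06 × 75.5 = 4.53
  Grade 4: 0.32 × 35.1 = 11.232
  Grade 5: 0.62 × 39 = 24.18
Post-stratified estimate = 39.942 → 39.9%.

39.9%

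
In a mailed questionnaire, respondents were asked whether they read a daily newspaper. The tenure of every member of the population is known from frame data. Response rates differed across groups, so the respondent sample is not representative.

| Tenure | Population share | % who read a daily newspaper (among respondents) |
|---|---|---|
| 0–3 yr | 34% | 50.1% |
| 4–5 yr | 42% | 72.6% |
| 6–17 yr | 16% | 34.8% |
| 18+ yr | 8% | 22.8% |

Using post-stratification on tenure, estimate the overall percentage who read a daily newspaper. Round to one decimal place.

Reweight to the known tenure distribution:
  0–3 yr: 0.34 × 50.1 = 17.034
  4–5 yr: 0.42 × 72.6 = 30.492
  6–17 yr: 0.16 × 34.8 = 5.568
  18+ yr: 0.08 × 22.8 = 1.824
Post-stratified estimate = 54.918 → 54.9%.

54.9%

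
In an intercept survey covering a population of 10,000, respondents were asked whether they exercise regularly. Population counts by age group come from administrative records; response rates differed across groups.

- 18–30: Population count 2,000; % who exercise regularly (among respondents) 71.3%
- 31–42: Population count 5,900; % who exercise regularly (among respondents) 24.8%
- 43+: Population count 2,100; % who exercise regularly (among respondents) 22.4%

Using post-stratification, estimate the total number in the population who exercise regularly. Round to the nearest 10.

Apply each group's respondent rate to its population count:
  18–30: 2,000 × 71.3% = 1426
  31–42: 5,900 × 24.8% = 1463.2
  43+: 2,100 × 22.4% = 470.4
Estimated total = 3359.6 → 3,360.

3,360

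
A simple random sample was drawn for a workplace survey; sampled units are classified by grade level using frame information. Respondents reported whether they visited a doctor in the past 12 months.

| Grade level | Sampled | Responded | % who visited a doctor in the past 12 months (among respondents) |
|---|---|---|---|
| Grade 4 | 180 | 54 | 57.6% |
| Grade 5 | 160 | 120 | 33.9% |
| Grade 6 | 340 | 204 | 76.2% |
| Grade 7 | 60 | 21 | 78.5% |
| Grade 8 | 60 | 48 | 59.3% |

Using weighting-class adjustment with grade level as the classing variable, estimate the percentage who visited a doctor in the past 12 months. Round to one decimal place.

Response rates by class: Grade 4 54/180 = 30%, Grade 5 120/160 = 75%, Grade 6 204/340 = 60%, Grade 7 21/60 = 35%, Grade 8 48/60 = 80%.
Inverse-response-rate weighting restores each class to its sampled count, so class totals weight by n_sampled:
  Grade 4: 180 × 57.6 = 10,368
  Grade 5: 160 × 33.9 = 5424
  Grade 6: 340 × 76.2 = 25,908
  Grade 7: 60 × 78.5 = 4710
  Grade 8: 60 × 59.3 = 3558
Adjusted estimate = 49,968 / 800 = 62.46 → 62.5%.

62.5%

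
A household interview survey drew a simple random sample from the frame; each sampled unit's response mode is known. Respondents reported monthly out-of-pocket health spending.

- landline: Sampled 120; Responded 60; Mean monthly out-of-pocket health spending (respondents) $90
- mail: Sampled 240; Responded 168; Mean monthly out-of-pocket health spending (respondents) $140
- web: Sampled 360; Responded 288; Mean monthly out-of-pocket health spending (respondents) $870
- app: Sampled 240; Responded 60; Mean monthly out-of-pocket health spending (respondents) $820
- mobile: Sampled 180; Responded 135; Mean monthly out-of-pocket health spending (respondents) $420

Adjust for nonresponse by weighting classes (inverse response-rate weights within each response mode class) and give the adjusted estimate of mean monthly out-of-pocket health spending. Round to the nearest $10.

Response rates by class: landline 60/120 = 50%, mail 168/240 = 70%, web 288/360 = 80%, app 60/240 = 25%, mobile 135/180 = 75%.
Each respondent's weight = sampled/responded in their class; summing within a class gives n_sampled, so:
  landline: 120 × 90 = 10,800
  mail: 240 × 140 = 33,600
  web: 360 × 870 = 313,200
  app: 240 × 820 = 196,800
  mobile: 180 × 420 = 75,600
Adjusted estimate = 630,000 / 1,140 = 552.632 → $550.

$550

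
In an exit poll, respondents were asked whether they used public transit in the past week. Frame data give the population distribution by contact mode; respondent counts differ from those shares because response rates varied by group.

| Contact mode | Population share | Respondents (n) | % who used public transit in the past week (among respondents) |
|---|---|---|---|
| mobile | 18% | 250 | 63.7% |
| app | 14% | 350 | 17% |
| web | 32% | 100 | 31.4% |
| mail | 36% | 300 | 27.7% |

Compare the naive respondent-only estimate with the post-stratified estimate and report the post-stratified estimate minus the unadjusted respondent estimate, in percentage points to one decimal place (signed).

+0.5 percentage points

Without adjustment, the pooled respondent share is:
  (250/1000)×63.7 + (350/1000)×17 + (100/1000)×31.4 + (300/1000)×27.7 = 33.325%
Reweighting by population contact mode shares:
  0.18×63.7 + 0.14×17 + 0.32×31.4 + 0.36×27.7 = 33.866%
Difference = 33.866 − 33.325 = 0.541 pp.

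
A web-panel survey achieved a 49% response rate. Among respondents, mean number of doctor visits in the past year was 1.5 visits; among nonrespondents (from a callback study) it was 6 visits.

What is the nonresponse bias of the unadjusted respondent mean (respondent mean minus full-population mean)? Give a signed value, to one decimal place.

-2.3

Nonresponse fraction = 1 − 0.49 = 0.51.
Bias = (nonresponse fraction) × (respondent mean − nonrespondent mean)
     = 0.51 × (1.5 − 6) = 0.51 × -4.5 = -2.295.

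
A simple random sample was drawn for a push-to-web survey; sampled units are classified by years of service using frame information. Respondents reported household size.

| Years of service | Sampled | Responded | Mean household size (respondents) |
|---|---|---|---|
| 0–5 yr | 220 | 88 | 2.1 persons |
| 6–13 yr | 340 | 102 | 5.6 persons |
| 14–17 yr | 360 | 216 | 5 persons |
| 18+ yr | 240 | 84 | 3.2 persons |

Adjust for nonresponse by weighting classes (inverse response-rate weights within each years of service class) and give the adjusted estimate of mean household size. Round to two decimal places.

4.25

Response rates by class: 0–5 yr 88/220 = 40%, 6–13 yr 102/340 = 30%, 14–17 yr 216/360 = 60%, 18+ yr 84/240 = 35%.
Inverse-response-rate weighting restores each class to its sampled count, so class totals weight by n_sampled:
  0–5 yr: 220 × 2.1 = 462
  6–13 yr: 340 × 5.6 = 1904
  14–17 yr: 360 × 5 = 1800
  18+ yr: 240 × 3.2 = 768
Adjusted estimate = 4934 / 1,160 = 4.25345 → 4.25.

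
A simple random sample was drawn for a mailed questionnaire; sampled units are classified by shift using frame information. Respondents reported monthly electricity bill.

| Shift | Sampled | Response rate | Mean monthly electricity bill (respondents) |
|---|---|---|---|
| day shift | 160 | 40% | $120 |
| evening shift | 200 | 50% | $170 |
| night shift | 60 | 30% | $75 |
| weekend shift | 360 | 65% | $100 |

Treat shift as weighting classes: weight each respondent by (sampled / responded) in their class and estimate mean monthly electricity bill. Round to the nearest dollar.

$120

With weight = n_sampled/n_responded per class, the weighted class total is n_sampled:
  day shift: 160 × 120 = 19,200
  evening shift: 200 × 170 = 34,000
  night shift: 60 × 75 = 4500
  weekend shift: 360 × 100 = 36,000
Adjusted estimate = 93,700 / 780 = 120.128 → $120.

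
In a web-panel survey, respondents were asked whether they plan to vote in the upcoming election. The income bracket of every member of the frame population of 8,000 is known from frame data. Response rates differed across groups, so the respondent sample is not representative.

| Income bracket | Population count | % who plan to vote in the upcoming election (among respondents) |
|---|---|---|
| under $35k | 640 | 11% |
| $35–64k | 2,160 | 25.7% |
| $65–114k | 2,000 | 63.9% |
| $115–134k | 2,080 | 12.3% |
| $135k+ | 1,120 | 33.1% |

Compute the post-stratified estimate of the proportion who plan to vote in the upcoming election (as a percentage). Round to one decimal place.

Each cell contributes population-share × respondent value:
  under $35k: (640/8,000) × 11 = 0.88
  $35–64k: (2,160/8,000) × 25.7 = 6.939
  $65–114k: (2,000/8,000) × 63.9 = 15.975
  $115–134k: (2,080/8,000) × 12.3 = 3.198
  $135k+: (1,120/8,000) × 33.1 = 4.634
Post-stratified estimate = 31.626 → 31.6%.

31.6%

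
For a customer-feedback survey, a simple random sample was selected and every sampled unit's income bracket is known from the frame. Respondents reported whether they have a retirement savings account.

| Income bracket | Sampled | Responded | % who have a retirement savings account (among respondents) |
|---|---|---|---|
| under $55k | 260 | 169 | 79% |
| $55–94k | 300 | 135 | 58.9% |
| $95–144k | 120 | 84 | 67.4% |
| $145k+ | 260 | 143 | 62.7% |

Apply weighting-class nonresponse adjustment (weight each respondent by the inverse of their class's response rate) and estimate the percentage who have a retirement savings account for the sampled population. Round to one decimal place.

Response rates by class: under $55k 169/260 = 65%, $55–94k 135/300 = 45%, $95–144k 84/120 = 70%, $145k+ 143/260 = 55%.
Each respondent's weight = sampled/responded in their class; summing within a class gives n_sampled, so:
  under $55k: 260 × 79 = 20,540
  $55–94k: 300 × 58.9 = 17,670
  $95–144k: 120 × 67.4 = 8088
  $145k+: 260 × 62.7 = 16,302
Adjusted estimate = 62,600 / 940 = 66.5957 → 66.6%.

66.6%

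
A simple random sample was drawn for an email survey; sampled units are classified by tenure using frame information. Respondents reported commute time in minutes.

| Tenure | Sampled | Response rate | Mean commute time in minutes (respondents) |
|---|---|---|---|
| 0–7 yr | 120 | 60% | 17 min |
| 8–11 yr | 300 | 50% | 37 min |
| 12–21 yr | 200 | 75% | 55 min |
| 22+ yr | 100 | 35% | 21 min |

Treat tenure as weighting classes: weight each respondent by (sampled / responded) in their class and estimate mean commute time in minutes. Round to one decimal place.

36.4

Inverse-response-rate weighting restores each class to its sampled count, so class totals weight by n_sampled:
  0–7 yr: 120 × 17 = 2040
  8–11 yr: 300 × 37 = 11,100
  12–21 yr: 200 × 55 = 11,000
  22+ yr: 100 × 21 = 2100
Adjusted estimate = 26,240 / 720 = 36.4444 → 36.4.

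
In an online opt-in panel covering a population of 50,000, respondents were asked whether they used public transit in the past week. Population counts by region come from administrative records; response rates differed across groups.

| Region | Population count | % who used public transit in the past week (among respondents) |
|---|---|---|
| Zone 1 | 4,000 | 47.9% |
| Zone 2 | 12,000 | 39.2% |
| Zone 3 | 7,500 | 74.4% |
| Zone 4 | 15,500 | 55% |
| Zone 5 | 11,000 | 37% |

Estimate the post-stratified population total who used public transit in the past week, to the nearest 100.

24,800

Apply each group's respondent rate to its population count:
  Zone 1: 4,000 × 47.9% = 1916
  Zone 2: 12,000 × 39.2% = 4704
  Zone 3: 7,500 × 74.4% = 5580
  Zone 4: 15,500 × 55% = 8525
  Zone 5: 11,000 × 37% = 4070
Estimated total = 24,795 → 24,800.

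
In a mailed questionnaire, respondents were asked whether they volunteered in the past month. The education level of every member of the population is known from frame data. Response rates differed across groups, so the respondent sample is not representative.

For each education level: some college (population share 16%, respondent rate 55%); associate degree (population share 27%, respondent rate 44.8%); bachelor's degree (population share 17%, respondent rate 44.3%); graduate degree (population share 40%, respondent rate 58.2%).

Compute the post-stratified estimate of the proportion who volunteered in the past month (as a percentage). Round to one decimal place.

51.7%

Post-stratification weights by population share, not respondent share:
  some college: 0.16 × 55 = 8.8
  associate degree: 0.27 × 44.8 = 12.096
  bachelor's degree: 0.17 × 44.3 = 7.531
  graduate degree: 0.4 × 58.2 = 23.28
Post-stratified estimate = 51.707 → 51.7%.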